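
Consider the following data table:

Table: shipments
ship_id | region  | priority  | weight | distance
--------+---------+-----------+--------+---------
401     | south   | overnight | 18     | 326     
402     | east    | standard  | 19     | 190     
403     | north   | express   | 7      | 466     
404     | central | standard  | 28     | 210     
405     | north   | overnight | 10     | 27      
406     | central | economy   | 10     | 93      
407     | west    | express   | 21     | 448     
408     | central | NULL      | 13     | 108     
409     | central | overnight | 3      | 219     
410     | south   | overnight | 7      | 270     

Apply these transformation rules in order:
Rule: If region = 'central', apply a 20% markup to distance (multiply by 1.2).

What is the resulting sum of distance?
2483.0

Step 1: Records with region = 'central' have total distance = 630
Step 2: Apply multiplier: 630 × 1.2 = 756.0
Step 3: Other records total: 1727
Step 4: Final sum = 756.0 + 1727 = 2483.0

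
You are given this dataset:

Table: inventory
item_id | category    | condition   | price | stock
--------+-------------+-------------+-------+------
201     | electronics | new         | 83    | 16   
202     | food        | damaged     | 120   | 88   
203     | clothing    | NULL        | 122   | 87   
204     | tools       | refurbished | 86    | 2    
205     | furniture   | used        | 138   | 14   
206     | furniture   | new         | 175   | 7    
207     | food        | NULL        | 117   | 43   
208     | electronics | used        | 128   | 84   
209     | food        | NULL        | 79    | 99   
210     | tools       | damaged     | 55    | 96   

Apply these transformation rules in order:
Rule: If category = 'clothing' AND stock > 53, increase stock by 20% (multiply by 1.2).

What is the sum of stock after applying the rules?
553.4

Step 1: Find records where category = 'clothing' AND stock > 53
Step 2: 1 records match, summing to 87
Step 3: After multiplier: 87 × 1.2 = 104.4
Step 4: Unaffected records sum: 449
Step 5: Final sum = 104.4 + 449 = 553.4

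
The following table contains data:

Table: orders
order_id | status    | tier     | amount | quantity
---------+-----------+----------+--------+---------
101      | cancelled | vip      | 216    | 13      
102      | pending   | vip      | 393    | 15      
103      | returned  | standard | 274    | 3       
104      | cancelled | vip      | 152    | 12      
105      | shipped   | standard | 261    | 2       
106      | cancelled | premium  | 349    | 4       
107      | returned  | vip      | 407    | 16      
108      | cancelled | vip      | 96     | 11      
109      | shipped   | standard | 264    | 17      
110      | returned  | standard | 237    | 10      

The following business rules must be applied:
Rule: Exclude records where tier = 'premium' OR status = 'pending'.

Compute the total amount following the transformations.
1907

Step 1: Find records where tier = 'premium' OR status = 'pending'
Step 2: 2 records match, summing to 742
Step 3: Original sum: 2649
Step 4: Remaining sum = 2649 - 742 = 1907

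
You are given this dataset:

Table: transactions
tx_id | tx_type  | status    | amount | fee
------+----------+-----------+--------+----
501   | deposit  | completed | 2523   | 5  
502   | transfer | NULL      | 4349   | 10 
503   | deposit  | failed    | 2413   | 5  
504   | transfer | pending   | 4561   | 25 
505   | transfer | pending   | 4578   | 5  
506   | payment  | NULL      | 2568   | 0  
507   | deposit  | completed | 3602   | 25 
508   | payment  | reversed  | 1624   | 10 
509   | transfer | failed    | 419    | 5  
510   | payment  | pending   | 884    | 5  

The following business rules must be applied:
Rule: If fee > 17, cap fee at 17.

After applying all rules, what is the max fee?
17

Step 1: Original maximum fee = 25
Step 2: Apply cap at 17
Step 3: 2 records had fee > 17 and were capped
Step 4: Maximum after transformation = 17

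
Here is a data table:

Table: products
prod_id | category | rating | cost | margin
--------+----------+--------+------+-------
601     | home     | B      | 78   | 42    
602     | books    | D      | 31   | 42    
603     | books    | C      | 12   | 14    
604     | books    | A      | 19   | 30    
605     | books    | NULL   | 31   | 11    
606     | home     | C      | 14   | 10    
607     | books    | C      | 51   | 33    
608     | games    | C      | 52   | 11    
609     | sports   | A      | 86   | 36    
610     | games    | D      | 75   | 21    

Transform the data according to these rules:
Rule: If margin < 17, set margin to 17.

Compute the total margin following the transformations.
272

Step 1: 4 records have margin < 17
Step 2: These records originally summed to 46
Step 3: After setting to minimum: 4 × 17 = 68
Step 4: Unaffected records sum: 204
Step 5: Final sum = 68 + 204 = 272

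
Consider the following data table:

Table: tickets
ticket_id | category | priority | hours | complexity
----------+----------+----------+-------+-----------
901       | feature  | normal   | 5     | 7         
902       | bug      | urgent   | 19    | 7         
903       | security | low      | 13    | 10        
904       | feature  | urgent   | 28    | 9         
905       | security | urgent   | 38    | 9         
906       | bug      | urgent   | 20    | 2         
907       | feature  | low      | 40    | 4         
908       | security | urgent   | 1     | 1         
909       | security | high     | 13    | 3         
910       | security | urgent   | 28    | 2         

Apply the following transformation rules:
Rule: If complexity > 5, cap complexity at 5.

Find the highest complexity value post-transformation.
5

Step 1: Original maximum complexity = 10
Step 2: Apply cap at 5
Step 3: 5 records had complexity > 5 and were capped
Step 4: Maximum after transformation = 5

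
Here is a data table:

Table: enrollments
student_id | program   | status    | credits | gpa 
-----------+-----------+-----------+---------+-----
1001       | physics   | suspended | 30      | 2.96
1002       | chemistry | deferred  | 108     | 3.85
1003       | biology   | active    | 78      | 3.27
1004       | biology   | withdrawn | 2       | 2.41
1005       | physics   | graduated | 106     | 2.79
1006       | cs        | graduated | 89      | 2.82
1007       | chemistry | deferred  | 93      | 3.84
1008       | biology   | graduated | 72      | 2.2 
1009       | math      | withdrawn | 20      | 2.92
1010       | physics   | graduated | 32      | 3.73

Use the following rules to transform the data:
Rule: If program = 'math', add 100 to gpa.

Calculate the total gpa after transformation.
130.79

Step 1: Count records where program = 'math': 1
Step 2: Total bonus added: 1 × 100 = 100
Step 3: Original sum of gpa: 30.79
Step 4: Final sum = 30.79 + 100 = 130.79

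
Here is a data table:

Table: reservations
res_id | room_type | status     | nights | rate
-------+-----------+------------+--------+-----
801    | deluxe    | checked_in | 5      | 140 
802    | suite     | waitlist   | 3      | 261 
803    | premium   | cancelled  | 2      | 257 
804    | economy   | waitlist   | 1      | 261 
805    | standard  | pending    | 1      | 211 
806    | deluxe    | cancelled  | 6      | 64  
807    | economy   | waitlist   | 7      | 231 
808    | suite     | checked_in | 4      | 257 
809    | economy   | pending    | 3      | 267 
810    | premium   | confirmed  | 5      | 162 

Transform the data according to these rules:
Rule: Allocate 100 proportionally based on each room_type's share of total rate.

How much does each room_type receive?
deluxe: 9.66, economy: 35.95, premium: 19.85, standard: 10.0, suite: 24.54

Step 1: Calculate total rate = 2111
Step 2: Calculate each room_type's proportion:
  deluxe: 204/2111 = 9.66% → 9.66
  economy: 759/2111 = 35.95% → 35.95
  premium: 419/2111 = 19.85% → 19.85
  standard: 211/2111 = 10.00% → 10.0
  suite: 518/2111 = 24.54% → 24.54
Step 3: Verify: sum of allocations ≈ 100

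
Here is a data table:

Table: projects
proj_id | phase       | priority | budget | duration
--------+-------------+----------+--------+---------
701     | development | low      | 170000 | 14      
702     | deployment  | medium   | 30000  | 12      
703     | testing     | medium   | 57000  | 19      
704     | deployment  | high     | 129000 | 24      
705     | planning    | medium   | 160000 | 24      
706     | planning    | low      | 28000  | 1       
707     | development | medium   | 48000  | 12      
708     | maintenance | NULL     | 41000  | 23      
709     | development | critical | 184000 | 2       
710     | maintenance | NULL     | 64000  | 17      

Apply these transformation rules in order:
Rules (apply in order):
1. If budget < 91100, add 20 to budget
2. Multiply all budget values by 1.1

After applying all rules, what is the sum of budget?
1002232.0

Step 1: Apply Rule 1 - Add 20 to records with budget < 91100
  - 6 records affected: 268000 + (6 × 20) = 268120
  - Unaffected records: 643000
  - Sum after Rule 1: 911120
Step 2: Apply Rule 2 - Multiply all by 1.1
  - 911120 × 1.1 = 1002232.0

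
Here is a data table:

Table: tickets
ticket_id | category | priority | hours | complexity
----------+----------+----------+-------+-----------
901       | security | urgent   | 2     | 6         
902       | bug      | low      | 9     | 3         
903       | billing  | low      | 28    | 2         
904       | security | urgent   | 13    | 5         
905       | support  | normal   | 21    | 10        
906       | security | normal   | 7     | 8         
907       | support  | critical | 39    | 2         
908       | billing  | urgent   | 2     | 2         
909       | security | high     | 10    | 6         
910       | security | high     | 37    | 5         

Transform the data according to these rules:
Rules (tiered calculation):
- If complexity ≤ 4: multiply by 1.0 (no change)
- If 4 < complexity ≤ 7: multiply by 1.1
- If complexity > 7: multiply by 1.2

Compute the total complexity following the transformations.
54.8

Step 1: Tier 1 (complexity ≤ 4): 4 records, sum = 9 × 1.0 = 9.0
Step 2: Tier 2 (4 < complexity ≤ 7): 4 records, sum = 22 × 1.1 = 24.2
Step 3: Tier 3 (complexity > 7): 2 records, sum = 18 × 1.2 = 21.6
Step 4: Final sum = 9.0 + 24.2 + 21.6 = 54.8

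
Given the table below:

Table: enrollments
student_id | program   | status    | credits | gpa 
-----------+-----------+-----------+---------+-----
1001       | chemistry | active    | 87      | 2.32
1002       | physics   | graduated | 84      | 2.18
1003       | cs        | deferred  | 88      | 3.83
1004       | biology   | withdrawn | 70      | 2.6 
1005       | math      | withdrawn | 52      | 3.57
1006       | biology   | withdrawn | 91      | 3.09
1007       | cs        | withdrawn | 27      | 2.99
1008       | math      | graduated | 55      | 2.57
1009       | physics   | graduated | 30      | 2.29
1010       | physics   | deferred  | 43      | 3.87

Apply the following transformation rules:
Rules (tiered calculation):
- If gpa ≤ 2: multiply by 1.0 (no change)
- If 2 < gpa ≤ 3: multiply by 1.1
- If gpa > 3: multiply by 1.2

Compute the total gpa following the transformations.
33.68

Step 1: Tier 1 (gpa ≤ 2): 0 records, sum = 0 × 1.0 = 0.0
Step 2: Tier 2 (2 < gpa ≤ 3): 6 records, sum = 14.95 × 1.1 = 16.45
Step 3: Tier 3 (gpa > 3): 4 records, sum = 14.36 × 1.2 = 17.23
Step 4: Final sum = 0.0 + 16.45 + 17.23 = 33.68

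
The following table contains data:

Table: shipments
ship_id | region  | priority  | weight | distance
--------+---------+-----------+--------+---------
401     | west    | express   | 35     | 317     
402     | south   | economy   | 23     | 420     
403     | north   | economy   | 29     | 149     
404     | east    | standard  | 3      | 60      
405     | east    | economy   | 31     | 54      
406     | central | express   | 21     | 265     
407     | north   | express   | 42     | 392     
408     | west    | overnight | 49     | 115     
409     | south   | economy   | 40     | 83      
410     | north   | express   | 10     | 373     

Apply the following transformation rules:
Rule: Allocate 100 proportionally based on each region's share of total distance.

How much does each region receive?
central: 11.89, east: 5.12, north: 41.02, south: 22.58, west: 19.39

Step 1: Calculate total distance = 2228
Step 2: Calculate each region's proportion:
  central: 265/2228 = 11.89% → 11.89
  east: 114/2228 = 5.12% → 5.12
  north: 914/2228 = 41.02% → 41.02
  south: 503/2228 = 22.58% → 22.58
  west: 432/2228 = 19.39% → 19.39
Step 3: Verify: sum of allocations ≈ 100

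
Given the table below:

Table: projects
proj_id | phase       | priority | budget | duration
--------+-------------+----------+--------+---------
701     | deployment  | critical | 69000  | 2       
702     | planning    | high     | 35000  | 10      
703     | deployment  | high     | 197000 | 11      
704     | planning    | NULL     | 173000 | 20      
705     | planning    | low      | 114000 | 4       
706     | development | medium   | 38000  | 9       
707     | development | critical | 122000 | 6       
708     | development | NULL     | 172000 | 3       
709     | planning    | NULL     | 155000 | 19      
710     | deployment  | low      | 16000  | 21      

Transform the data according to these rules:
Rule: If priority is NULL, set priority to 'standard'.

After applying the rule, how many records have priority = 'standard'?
3

Step 1: Count records where priority IS NULL
Step 2: Found 3 records with NULL priority
Step 3: These records will have priority set to 'standard'
Step 4: Records already having priority = 'standard': 0
Step 5: Answer: 3 + 0 = 3 records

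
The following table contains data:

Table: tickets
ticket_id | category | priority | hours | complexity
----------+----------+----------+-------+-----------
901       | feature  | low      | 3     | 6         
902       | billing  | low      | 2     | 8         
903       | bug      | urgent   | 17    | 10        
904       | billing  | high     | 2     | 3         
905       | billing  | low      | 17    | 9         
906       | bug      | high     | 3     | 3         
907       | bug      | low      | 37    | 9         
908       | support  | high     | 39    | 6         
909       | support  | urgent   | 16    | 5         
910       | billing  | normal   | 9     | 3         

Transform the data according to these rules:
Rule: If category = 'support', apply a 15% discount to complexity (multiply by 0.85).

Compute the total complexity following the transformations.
60.35

Step 1: Records with category = 'support' have total complexity = 11
Step 2: Apply multiplier: 11 × 0.85 = 9.35
Step 3: Other records total: 51
Step 4: Final sum = 9.35 + 51 = 60.35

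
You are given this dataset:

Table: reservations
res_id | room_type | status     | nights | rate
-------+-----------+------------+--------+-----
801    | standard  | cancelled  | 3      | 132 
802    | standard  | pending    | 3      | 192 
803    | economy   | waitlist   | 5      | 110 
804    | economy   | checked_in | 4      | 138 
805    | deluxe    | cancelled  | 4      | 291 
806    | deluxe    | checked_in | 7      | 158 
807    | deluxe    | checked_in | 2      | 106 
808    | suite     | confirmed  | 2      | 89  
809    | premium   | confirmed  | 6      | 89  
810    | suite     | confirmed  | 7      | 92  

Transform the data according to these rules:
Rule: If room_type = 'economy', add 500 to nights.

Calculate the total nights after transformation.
1043

Step 1: Count records where room_type = 'economy': 2
Step 2: Total bonus added: 2 × 500 = 1000
Step 3: Original sum of nights: 43
Step 4: Final sum = 43 + 1000 = 1043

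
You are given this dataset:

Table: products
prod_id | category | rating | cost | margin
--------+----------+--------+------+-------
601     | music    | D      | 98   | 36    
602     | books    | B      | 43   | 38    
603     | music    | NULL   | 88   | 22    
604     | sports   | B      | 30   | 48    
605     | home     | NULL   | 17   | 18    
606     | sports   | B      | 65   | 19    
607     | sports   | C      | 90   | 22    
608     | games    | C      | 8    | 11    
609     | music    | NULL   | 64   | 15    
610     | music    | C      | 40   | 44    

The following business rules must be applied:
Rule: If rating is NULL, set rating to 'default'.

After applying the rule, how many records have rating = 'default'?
3

Step 1: Count records where rating IS NULL
Step 2: Found 3 records with NULL rating
Step 3: These records will have rating set to 'default'
Step 4: Records already having rating = 'default': 0
Step 5: Answer: 3 + 0 = 3 records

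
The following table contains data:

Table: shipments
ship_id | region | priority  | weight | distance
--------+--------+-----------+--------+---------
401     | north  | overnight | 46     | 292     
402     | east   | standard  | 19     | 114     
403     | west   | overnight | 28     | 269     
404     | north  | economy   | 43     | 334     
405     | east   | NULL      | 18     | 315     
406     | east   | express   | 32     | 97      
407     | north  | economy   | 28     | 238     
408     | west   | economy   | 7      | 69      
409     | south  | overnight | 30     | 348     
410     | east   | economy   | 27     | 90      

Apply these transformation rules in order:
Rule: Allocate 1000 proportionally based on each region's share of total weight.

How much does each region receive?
east: 345.32, north: 420.86, south: 107.91, west: 125.9

Step 1: Calculate total weight = 278
Step 2: Calculate each region's proportion:
  east: 96/278 = 34.53% → 345.32
  north: 117/278 = 42.09% → 420.86
  south: 30/278 = 10.79% → 107.91
  west: 35/278 = 12.59% → 125.9
Step 3: Verify: sum of allocations ≈ 1000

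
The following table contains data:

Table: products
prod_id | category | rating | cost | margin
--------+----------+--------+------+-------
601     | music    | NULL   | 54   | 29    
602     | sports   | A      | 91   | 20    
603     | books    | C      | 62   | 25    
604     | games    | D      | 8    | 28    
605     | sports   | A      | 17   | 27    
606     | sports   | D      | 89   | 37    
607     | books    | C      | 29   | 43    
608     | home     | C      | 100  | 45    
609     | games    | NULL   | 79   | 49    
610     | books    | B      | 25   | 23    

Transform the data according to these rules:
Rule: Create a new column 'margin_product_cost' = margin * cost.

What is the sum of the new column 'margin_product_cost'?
19105

Step 1: For each record, compute margin * cost
Example calculations:
  29 * 54 = 1566
  20 * 91 = 1820
  25 * 62 = 1550
  ...
Step 2: Sum all derived values
Step 3: Total = 19105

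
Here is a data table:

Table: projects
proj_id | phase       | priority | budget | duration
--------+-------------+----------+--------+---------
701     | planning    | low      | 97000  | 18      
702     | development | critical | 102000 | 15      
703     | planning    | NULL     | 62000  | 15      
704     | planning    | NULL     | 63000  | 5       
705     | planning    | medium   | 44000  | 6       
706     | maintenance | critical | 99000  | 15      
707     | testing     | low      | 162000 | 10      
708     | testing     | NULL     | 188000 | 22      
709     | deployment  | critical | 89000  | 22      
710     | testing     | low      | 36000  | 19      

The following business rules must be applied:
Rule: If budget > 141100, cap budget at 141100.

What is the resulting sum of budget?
874200

Step 1: 2 records have budget > 141100
Step 2: These records originally summed to 350000
Step 3: After capping: 2 × 141100 = 282200
Step 4: Unaffected records sum: 592000
Step 5: Final sum = 282200 + 592000 = 874200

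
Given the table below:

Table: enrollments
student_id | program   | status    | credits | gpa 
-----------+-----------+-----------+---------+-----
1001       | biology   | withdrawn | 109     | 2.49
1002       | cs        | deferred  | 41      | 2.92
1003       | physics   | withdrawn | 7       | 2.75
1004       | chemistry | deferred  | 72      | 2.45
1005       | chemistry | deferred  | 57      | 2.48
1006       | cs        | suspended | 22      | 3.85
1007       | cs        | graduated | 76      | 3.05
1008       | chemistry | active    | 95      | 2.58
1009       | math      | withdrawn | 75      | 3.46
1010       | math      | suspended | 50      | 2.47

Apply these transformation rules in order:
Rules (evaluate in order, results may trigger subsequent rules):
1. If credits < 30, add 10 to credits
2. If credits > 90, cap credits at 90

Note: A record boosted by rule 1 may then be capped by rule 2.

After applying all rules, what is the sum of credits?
600

Step 1: Apply rule 1 to records with credits < 30
  - 2 records get bonus of 10
  - Of these, 0 records then exceed 90 and get capped
Step 2: Apply rule 2 to records with credits > 90
  - 2 records (original) are capped
Step 3: Calculate final sum = 600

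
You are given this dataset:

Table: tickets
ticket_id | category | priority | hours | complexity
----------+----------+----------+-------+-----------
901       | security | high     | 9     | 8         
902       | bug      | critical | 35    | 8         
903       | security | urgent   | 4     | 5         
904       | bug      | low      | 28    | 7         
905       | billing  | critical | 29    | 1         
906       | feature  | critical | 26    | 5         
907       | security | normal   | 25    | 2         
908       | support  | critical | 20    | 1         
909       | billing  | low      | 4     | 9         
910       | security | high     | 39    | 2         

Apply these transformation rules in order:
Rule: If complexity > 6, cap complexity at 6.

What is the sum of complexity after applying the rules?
40

Step 1: 4 records have complexity > 6
Step 2: These records originally summed to 32
Step 3: After capping: 4 × 6 = 24
Step 4: Unaffected records sum: 16
Step 5: Final sum = 24 + 16 = 40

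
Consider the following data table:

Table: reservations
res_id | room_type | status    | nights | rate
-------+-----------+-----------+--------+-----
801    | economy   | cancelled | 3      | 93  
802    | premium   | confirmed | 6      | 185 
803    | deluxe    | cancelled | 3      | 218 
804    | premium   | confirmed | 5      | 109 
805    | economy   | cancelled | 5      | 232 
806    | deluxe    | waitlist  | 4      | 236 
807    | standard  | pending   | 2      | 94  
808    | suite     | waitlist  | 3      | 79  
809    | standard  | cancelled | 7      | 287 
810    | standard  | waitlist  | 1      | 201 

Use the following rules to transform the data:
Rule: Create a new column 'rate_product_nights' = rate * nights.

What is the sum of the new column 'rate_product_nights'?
7327

Step 1: For each record, compute rate * nights
Example calculations:
  93 * 3 = 279
  185 * 6 = 1110
  218 * 3 = 654
  ...
Step 2: Sum all derived values
Step 3: Total = 7327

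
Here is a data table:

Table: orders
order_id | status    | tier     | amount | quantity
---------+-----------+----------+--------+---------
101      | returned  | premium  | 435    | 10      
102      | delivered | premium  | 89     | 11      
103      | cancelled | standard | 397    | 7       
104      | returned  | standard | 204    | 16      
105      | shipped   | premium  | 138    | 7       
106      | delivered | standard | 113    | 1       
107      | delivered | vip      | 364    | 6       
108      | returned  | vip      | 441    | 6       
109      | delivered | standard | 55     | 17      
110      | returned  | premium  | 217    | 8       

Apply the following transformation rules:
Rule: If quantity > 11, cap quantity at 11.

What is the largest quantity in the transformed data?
11

Step 1: Original maximum quantity = 17
Step 2: Apply cap at 11
Step 3: 2 records had quantity > 11 and were capped
Step 4: Maximum after transformation = 11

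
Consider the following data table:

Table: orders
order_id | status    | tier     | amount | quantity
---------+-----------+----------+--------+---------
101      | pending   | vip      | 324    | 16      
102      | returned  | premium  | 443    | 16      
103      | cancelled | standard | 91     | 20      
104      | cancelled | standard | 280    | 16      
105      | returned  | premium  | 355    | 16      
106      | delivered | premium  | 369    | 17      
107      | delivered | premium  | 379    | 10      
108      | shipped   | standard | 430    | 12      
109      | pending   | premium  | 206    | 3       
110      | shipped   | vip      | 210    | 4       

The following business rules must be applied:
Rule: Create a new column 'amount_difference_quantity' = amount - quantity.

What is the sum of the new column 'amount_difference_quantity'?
2957

Step 1: For each record, compute amount - quantity
Example calculations:
  324 - 16 = 308
  443 - 16 = 427
  91 - 20 = 71
  ...
Step 2: Sum all derived values
Step 3: Total = 2957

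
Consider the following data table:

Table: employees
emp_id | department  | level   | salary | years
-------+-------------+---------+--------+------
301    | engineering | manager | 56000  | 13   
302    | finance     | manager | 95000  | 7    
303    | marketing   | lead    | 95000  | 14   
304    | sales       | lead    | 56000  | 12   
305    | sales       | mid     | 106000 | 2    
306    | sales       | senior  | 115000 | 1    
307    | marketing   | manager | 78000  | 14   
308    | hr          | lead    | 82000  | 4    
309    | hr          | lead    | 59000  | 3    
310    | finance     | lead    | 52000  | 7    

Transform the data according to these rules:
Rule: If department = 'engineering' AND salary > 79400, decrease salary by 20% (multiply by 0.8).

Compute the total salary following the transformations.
794000

Step 1: Find records where department = 'engineering' AND salary > 79400
Step 2: 0 records match, summing to 0
Step 3: After multiplier: 0 × 0.8 = 0.0
Step 4: Unaffected records sum: 794000
Step 5: Final sum = 0.0 + 794000 = 794000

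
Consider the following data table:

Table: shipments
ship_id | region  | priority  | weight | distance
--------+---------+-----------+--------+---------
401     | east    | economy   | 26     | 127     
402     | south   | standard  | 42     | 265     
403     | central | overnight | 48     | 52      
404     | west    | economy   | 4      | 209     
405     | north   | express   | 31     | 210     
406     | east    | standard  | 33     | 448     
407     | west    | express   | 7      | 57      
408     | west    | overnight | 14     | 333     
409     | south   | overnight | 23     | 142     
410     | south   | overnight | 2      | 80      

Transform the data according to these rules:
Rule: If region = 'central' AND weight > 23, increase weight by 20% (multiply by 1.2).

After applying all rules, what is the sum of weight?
239.6

Step 1: Find records where region = 'central' AND weight > 23
Step 2: 1 records match, summing to 48
Step 3: After multiplier: 48 × 1.2 = 57.6
Step 4: Unaffected records sum: 182
Step 5: Final sum = 57.6 + 182 = 239.6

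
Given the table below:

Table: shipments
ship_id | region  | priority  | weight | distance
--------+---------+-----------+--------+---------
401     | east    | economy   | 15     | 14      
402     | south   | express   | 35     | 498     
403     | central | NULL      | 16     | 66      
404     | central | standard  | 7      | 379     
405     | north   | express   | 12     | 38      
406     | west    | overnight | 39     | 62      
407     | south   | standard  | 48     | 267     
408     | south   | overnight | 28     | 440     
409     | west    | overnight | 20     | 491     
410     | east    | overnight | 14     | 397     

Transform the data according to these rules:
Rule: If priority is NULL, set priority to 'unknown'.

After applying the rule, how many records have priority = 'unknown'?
1

Step 1: Count records where priority IS NULL
Step 2: Found 1 records with NULL priority
Step 3: These records will have priority set to 'unknown'
Step 4: Records already having priority = 'unknown': 0
Step 5: Answer: 1 + 0 = 1 records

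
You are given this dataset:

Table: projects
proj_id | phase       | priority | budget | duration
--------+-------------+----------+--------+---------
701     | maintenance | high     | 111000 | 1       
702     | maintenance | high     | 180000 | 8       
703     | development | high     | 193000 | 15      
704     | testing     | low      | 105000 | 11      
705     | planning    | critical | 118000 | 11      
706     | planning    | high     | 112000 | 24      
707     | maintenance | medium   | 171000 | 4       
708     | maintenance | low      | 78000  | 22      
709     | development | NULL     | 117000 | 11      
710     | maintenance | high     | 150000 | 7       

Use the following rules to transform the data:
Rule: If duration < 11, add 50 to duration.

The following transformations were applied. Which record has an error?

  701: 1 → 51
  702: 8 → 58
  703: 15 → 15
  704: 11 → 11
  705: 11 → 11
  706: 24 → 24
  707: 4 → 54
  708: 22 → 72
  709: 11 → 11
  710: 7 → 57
Record 708 has an error. The correct transformed value should be 22, not 72.

Step 1: Check each record against the rule
Step 2: Record 708 has duration = 22
Step 3: Since 22 >= 11, the bonus should not have been applied
Step 4: Correct value = 22, but claimed value = 72
Conclusion: Record 708 has the error.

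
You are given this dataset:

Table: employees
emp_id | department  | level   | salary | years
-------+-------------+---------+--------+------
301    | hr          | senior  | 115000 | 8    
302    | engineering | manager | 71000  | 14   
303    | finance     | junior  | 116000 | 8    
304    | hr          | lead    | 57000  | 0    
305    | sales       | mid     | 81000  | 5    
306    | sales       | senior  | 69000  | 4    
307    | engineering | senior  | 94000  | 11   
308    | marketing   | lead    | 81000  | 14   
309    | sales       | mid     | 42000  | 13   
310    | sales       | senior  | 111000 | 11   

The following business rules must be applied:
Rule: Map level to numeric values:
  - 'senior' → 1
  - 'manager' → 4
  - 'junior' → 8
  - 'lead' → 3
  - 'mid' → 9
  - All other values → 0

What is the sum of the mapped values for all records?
40

Step 1: Apply mapping to each record
Step 2: Count by status:
  'senior': 4 records × 1 = 4
  'manager': 1 records × 4 = 4
  'junior': 1 records × 8 = 8
  'lead': 2 records × 3 = 6
  'mid': 2 records × 9 = 18
Step 3: Sum all mapped values = 40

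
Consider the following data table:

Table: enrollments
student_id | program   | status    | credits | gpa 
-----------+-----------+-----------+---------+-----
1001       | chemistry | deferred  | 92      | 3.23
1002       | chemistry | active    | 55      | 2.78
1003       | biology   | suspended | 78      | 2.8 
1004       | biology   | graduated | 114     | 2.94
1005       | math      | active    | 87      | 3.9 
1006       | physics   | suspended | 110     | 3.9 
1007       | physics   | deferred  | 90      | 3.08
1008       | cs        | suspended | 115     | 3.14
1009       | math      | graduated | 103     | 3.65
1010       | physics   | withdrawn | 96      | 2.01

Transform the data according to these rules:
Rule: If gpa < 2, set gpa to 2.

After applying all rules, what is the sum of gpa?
31.43

Step 1: 0 records have gpa < 2
Step 2: These records originally summed to 0
Step 3: After setting to minimum: 0 × 2 = 0
Step 4: Unaffected records sum: 31.43
Step 5: Final sum = 0 + 31.43 = 31.43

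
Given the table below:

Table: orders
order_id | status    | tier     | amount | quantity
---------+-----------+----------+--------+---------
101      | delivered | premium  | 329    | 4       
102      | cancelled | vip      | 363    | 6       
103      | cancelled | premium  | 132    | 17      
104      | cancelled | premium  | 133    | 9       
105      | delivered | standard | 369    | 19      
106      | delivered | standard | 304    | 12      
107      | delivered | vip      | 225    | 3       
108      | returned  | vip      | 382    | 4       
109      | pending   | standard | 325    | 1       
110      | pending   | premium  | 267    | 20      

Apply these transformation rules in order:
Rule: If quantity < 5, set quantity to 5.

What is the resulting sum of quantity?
103

Step 1: 4 records have quantity < 5
Step 2: These records originally summed to 12
Step 3: After setting to minimum: 4 × 5 = 20
Step 4: Unaffected records sum: 83
Step 5: Final sum = 20 + 83 = 103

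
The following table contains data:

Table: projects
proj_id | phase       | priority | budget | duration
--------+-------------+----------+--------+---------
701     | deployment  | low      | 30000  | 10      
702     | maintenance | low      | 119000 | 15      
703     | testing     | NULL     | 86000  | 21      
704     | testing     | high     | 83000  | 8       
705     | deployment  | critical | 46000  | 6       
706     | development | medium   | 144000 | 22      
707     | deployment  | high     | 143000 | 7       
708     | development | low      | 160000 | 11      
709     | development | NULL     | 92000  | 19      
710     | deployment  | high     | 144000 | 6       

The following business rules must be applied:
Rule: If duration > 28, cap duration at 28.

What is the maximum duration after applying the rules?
22

Step 1: Original maximum duration = 22
Step 2: Check cap of 28 against maximum
Step 3: No records exceed the cap (max 22 <= cap 28), so no capping applies
Step 4: Maximum after transformation = 22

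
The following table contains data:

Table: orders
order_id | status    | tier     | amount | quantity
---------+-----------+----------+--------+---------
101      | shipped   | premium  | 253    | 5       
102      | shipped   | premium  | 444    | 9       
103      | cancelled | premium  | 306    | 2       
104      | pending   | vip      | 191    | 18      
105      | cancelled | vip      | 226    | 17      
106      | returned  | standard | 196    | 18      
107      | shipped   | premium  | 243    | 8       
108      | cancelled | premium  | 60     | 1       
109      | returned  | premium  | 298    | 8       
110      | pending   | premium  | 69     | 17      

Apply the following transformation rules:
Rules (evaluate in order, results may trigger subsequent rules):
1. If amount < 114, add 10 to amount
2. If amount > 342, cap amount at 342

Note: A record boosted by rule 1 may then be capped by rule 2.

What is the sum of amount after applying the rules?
2204

Step 1: Apply rule 1 to records with amount < 114
  - 2 records get bonus of 10
  - Of these, 0 records then exceed 342 and get capped
Step 2: Apply rule 2 to records with amount > 342
  - 1 records (original) are capped
Step 3: Calculate final sum = 2204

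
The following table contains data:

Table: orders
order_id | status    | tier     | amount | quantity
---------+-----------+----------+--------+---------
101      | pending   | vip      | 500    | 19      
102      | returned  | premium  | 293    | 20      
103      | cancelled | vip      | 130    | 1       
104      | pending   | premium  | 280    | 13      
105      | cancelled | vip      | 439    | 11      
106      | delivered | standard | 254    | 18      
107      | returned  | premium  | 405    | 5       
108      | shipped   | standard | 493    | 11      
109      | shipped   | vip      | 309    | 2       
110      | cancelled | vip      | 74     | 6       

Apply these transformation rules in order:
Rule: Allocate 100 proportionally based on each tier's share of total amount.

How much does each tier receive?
premium: 30.78, standard: 23.51, vip: 45.7

Step 1: Calculate total amount = 3177
Step 2: Calculate each tier's proportion:
  premium: 978/3177 = 30.78% → 30.78
  standard: 747/3177 = 23.51% → 23.51
  vip: 1452/3177 = 45.70% → 45.7
Step 3: Verify: sum of allocations ≈ 100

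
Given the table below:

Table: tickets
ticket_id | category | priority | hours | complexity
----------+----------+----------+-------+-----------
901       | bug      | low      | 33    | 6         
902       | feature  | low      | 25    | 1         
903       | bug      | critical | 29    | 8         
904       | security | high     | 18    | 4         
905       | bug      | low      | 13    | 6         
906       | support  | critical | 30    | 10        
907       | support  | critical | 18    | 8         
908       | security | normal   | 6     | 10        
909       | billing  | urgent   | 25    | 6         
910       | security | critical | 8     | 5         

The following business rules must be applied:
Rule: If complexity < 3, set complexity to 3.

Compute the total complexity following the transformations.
66

Step 1: 1 records have complexity < 3
Step 2: These records originally summed to 1
Step 3: After setting to minimum: 1 × 3 = 3
Step 4: Unaffected records sum: 63
Step 5: Final sum = 3 + 63 = 66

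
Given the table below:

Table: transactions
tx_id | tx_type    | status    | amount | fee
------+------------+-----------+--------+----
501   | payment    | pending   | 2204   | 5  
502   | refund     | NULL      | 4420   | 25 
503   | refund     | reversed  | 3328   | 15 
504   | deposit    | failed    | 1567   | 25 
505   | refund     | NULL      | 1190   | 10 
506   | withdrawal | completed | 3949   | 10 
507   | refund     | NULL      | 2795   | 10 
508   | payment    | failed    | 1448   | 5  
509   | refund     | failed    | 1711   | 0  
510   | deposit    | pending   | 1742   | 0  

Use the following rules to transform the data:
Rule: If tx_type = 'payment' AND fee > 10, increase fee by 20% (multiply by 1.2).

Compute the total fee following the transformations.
105

Step 1: Find records where tx_type = 'payment' AND fee > 10
Step 2: 0 records match, summing to 0
Step 3: After multiplier: 0 × 1.2 = 0.0
Step 4: Unaffected records sum: 105
Step 5: Final sum = 0.0 + 105 = 105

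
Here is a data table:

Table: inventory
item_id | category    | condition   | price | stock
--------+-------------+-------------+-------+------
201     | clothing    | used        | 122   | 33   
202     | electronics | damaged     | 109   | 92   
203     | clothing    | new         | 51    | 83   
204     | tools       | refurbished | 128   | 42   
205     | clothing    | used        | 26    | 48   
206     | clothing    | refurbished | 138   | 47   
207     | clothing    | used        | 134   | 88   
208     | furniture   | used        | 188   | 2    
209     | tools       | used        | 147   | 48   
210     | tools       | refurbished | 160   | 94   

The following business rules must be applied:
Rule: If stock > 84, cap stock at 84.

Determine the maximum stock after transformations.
84

Step 1: Original maximum stock = 94
Step 2: Apply cap at 84
Step 3: 3 records had stock > 84 and were capped
Step 4: Maximum after transformation = 84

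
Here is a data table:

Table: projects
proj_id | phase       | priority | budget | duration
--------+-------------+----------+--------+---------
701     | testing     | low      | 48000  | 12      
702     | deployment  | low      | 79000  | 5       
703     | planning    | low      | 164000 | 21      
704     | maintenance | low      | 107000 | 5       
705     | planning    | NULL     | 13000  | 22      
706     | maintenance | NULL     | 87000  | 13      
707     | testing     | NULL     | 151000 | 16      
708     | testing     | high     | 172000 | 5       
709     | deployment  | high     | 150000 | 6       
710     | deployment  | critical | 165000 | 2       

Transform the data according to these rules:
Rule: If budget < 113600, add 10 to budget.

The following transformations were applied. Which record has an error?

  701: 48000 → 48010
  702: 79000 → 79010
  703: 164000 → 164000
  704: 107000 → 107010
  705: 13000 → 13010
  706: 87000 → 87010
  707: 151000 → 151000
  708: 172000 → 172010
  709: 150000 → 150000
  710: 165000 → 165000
Record 708 has an error. The correct transformed value should be 172000, not 172010.

Step 1: Check each record against the rule
Step 2: Record 708 has budget = 172000
Step 3: Since 172000 >= 113600, the bonus should not have been applied
Step 4: Correct value = 172000, but claimed value = 172010
Conclusion: Record 708 has the error.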